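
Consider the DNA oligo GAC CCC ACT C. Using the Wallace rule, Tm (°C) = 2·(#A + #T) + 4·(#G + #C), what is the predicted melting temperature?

Base counts: A=2, G=1, C=6, T=1
AT pairs contribute 3, GC pairs contribute 7.
Tm = 2(3) + 4(7) = 6 + 28 = 34°C

34°C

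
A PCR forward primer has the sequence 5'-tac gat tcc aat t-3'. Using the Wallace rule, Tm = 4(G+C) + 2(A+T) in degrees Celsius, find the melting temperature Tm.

C=3, G=1, T=5, A=4
AT pairs contribute 9, GC pairs contribute 4.
Tm = 2×9 + 4×4 = 34°C

34°C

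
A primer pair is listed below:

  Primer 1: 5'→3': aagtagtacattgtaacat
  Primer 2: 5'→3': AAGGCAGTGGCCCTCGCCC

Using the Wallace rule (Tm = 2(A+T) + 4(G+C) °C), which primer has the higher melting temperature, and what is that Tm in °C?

Primer 2, 66°C

Primer 1: A+T=14, G+C=5 → Tm = 2(14)+4(5) = 48°C
Primer 2: A+T=5, G+C=14 → Tm = 2(5)+4(14) = 66°C
48°C vs 66°C → primer 2 is higher.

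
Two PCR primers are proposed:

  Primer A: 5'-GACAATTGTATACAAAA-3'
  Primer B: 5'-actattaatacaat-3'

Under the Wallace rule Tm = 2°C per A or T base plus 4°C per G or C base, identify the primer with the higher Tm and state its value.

Primer A, 42°C

Primer A: A+T=13, G+C=4 → Tm = 2(13)+4(4) = 42°C
Primer B: A+T=12, G+C=2 → Tm = 2(12)+4(2) = 32°C
42°C vs 32°C → primer A is higher.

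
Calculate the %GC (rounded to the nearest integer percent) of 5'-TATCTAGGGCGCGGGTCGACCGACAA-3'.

62%

Counting bases: T=4, G=9, A=6, C=7
G+C = 9 + 7 = 16 out of 26 bases
%GC = 16/26 × 100 = 61.54% ≈ 62%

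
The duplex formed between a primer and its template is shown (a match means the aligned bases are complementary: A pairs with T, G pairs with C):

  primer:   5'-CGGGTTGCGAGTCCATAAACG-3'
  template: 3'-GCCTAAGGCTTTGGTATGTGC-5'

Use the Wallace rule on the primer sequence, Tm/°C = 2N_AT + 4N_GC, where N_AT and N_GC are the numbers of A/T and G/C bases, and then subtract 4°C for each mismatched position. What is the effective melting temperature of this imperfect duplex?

46°C

Primer base counts: A=5, T=4, G=7, C=5 → A+T=9, G+C=12
Perfect-match Tm = 2(9) + 4(12) = 18 + 48 = 66°C
Mismatches (positions where the bases are not complementary): 5 (at positions 4, 7, 11, 12, 18)
Effective Tm = 66 − 5×4 = 66 − 20 = 46°C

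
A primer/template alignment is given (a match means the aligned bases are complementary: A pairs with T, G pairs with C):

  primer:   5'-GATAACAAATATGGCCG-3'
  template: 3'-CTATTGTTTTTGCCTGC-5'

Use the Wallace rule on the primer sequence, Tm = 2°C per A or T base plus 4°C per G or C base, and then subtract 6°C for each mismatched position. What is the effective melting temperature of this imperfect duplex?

Primer base counts: A=7, T=3, G=4, C=3 → A+T=10, G+C=7
Perfect-match Tm = 2(10) + 4(7) = 20 + 28 = 48°C
Mismatches (positions where the bases are not complementary): 3 (at positions 10, 12, 15)
Effective Tm = 48 − 3×6 = 48 − 18 = 30°C

30°C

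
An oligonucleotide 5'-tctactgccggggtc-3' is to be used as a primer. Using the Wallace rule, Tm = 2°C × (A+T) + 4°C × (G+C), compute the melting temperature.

50°C

Base counts: G=5, A=1, T=4, C=5
A+T = 5, G+C = 10
Tm = 4·10 + 2·5 = 40 + 10 = 50°C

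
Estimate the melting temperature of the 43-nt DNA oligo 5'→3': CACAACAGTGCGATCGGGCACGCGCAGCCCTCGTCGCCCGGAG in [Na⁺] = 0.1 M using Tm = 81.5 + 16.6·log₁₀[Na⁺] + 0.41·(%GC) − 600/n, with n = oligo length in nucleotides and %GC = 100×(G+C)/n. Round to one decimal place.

Length n = 43. Counting bases: A=8, T=4, C=17, G=14
G+C = 31, so %GC = 31/43 × 100 = 72.093%
Salt term: 16.6 × (-1) = -16.6
GC term: 0.41 × 72.093 = 29.558; length term: −600/43 = −13.953
Tm = 81.5 + (-16.6) + 29.558 − 13.953 = 80.505 → 80.5°C

80.5°C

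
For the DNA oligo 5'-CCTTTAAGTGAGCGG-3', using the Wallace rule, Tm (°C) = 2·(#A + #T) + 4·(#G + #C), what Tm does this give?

46°C

Counting bases: A=3, T=4, G=5, C=3
So N_AT = 7 and N_GC = 8.
Tm = 2(7) + 4(8) = 14 + 32 = 46°C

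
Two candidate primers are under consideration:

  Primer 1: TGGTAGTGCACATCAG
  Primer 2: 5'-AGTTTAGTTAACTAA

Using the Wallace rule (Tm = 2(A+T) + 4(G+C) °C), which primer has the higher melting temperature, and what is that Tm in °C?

Primer 1: A+T=8, G+C=8 → Tm = 2(8)+4(8) = 48°C
Primer 2: A+T=12, G+C=3 → Tm = 2(12)+4(3) = 36°C
48°C vs 36°C → primer 1 is higher.

Primer 1, 48°C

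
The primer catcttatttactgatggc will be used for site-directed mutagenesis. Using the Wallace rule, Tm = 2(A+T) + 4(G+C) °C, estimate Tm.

52°C

Counting bases: G=3, T=8, A=4, C=4
AT pairs contribute 12, GC pairs contribute 7.
Tm = 2(12) + 4(7) = 24 + 28 = 52°C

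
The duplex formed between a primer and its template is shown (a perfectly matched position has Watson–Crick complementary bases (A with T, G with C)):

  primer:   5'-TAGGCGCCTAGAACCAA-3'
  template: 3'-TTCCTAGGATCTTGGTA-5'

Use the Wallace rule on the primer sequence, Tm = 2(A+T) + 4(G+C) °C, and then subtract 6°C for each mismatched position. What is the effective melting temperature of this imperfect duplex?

28°C

Primer base counts: A=6, T=2, G=4, C=5 → A+T=8, G+C=9
Perfect-match Tm = 2(8) + 4(9) = 16 + 36 = 52°C
Mismatches (positions where the bases are not complementary): 4 (at positions 1, 5, 6, 17)
Effective Tm = 52 − 4×6 = 52 − 24 = 28°C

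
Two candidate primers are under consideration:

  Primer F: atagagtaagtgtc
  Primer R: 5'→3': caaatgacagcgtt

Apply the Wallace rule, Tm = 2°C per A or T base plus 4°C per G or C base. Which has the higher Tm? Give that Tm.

Primer R, 40°C

Primer F: A+T=9, G+C=5 → Tm = 2(9)+4(5) = 38°C
Primer R: A+T=8, G+C=6 → Tm = 2(8)+4(6) = 40°C
38°C vs 40°C → primer R is higher.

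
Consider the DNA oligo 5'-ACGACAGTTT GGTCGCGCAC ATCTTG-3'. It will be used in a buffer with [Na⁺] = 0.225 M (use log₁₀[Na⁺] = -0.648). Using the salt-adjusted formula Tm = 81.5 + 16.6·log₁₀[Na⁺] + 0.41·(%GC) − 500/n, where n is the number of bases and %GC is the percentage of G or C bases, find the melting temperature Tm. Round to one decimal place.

Length n = 26. Scanning the sequence gives G=7, T=7, A=5, C=7.
G+C = 14, so %GC = 14/26 × 100 = 53.846%
Salt term: 16.6 × (-0.648) = -10.757
GC term: 0.41 × 53.846 = 22.077; length term: −500/26 = −19.231
Tm = 81.5 + (-10.757) + 22.077 − 19.231 = 73.589 → 73.6°C

73.6°C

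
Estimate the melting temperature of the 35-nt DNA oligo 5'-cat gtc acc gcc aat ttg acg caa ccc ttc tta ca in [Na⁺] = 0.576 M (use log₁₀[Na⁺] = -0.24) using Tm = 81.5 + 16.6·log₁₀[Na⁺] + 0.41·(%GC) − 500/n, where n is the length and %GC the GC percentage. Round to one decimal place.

83.1°C

Length n = 35. Counting bases: G=4, C=13, T=9, A=9
G+C = 17, so %GC = 17/35 × 100 = 48.571%
Salt term: 16.6 × (-0.24) = -3.984
GC term: 0.41 × 48.571 = 19.914; length term: −500/35 = −14.286
Tm = 81.5 + (-3.984) + 19.914 − 14.286 = 83.144 → 83.1°C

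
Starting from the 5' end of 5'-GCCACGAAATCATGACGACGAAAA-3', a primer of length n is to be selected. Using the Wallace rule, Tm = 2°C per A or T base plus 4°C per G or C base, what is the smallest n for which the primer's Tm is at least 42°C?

First 13 bases: GCCACGAAATCAT → Tm = 38°C (< 42°C)
First 14 bases: GCCACGAAATCATG → Tm = 42°C (≥ 42°C)
Since every base adds ≥2°C, Tm only increases with n, so the threshold is first crossed at n = 14.

n = 14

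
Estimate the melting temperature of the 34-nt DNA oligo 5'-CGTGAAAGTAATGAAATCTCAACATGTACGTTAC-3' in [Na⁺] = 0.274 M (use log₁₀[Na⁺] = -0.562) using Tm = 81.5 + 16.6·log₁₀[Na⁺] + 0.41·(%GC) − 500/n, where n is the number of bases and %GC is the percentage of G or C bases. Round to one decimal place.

Length n = 34. Scanning the sequence gives C=6, G=6, A=13, T=9.
G+C = 12, so %GC = 12/34 × 100 = 35.294%
Salt term: 16.6 × (-0.562) = -9.329
GC term: 0.41 × 35.294 = 14.471; length term: −500/34 = −14.706
Tm = 81.5 + (-9.329) + 14.471 − 14.706 = 71.936 → 71.9°C

71.9°C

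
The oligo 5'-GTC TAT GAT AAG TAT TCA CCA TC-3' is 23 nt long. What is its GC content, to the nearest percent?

Base counts: C=5, G=3, A=7, T=8
G+C = 3 + 5 = 8 out of 23 bases
%GC = 8/23 × 100 = 34.78% ≈ 35%

35%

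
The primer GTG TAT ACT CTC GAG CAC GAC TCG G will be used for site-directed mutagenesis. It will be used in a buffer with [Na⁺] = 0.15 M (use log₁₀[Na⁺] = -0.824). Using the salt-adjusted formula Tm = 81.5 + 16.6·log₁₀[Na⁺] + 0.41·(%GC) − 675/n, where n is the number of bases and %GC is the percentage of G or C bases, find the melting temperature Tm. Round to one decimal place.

Length n = 25. Scanning the sequence gives C=7, A=5, G=7, T=6.
G+C = 14, so %GC = 14/25 × 100 = 56%
Salt term: 16.6 × (-0.824) = -13.678
GC term: 0.41 × 56 = 22.96; length term: −675/25 = −27
Tm = 81.5 + (-13.678) + 22.96 − 27 = 63.782 → 63.8°C

63.8°C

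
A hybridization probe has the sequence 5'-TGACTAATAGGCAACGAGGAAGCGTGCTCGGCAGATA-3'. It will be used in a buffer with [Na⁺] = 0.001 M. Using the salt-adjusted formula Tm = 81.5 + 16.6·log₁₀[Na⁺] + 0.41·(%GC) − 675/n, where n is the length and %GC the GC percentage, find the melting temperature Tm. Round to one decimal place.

34.5°C

Length n = 37. Base counts: T=6, G=12, A=12, C=7
G+C = 19, so %GC = 19/37 × 100 = 51.351%
Salt term: 16.6 × (-3) = -49.8
GC term: 0.41 × 51.351 = 21.054; length term: −675/37 = −18.243
Tm = 81.5 + (-49.8) + 21.054 − 18.243 = 34.511 → 34.5°C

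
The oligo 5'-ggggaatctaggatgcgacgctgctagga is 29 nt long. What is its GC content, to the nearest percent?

Counting bases: G=12, T=5, C=5, A=7
G+C = 12 + 5 = 17 out of 29 bases
%GC = 17/29 × 100 = 58.62% ≈ 59%

59%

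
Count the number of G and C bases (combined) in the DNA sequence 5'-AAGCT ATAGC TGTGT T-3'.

6

Counting bases: T=6, G=4, A=4, C=2
G+C = 4 + 2 = 6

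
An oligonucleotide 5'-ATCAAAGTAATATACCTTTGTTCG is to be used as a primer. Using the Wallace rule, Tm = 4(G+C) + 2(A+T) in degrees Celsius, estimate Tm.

62°C

Scanning the sequence gives T=9, A=8, C=4, G=3.
AT pairs contribute 17, GC pairs contribute 7.
Tm = 4·7 + 2·17 = 28 + 34 = 62°C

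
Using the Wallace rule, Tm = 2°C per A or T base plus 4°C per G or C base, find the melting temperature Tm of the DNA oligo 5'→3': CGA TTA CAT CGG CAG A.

48°C

Scanning the sequence gives G=4, T=3, C=4, A=5.
So N_AT = 8 and N_GC = 8.
Tm = 4·8 + 2·8 = 32 + 16 = 48°C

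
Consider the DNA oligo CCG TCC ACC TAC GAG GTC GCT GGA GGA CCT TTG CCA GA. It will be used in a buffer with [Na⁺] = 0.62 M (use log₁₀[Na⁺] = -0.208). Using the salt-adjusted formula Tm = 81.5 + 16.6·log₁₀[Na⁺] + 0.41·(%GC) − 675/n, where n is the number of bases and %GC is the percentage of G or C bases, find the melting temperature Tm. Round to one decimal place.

86.2°C

Length n = 38. C=13, T=7, A=7, G=11
G+C = 24, so %GC = 24/38 × 100 = 63.158%
Salt term: 16.6 × (-0.208) = -3.453
GC term: 0.41 × 63.158 = 25.895; length term: −675/38 = −17.763
Tm = 81.5 + (-3.453) + 25.895 − 17.763 = 86.179 → 86.2°C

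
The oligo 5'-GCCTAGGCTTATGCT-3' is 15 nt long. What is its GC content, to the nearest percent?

Base counts: G=4, C=4, T=5, A=2
G+C = 4 + 4 = 8 out of 15 bases
%GC = 8/15 × 100 = 53.33% ≈ 53%

53%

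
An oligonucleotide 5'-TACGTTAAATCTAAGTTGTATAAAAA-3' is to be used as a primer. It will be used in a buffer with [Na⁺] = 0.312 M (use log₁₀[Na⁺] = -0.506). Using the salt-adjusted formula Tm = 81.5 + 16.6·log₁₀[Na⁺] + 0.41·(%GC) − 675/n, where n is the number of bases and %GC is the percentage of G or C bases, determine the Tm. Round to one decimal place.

Length n = 26. Scanning the sequence gives C=2, G=3, T=9, A=12.
G+C = 5, so %GC = 5/26 × 100 = 19.231%
Salt term: 16.6 × (-0.506) = -8.4
GC term: 0.41 × 19.231 = 7.885; length term: −675/26 = −25.962
Tm = 81.5 + (-8.4) + 7.885 − 25.962 = 55.023 → 55.0°C

55.0°C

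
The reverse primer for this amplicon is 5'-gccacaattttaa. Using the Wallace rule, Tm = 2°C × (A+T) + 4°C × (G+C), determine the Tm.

34°C

C=3, T=4, G=1, A=5
So N_AT = 9 and N_GC = 4.
Tm = 2×9 + 4×4 = 34°C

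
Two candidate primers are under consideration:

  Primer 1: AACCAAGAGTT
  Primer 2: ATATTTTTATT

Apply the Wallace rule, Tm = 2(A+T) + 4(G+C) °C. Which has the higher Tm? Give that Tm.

Primer 1, 30°C

Primer 1: A+T=7, G+C=4 → Tm = 2(7)+4(4) = 30°C
Primer 2: A+T=11, G+C=0 → Tm = 2(11)+4(0) = 22°C
30°C vs 22°C → primer 1 is higher.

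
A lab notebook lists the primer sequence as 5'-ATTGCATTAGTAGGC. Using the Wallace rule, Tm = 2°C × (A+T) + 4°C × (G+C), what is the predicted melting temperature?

Scanning the sequence gives T=5, C=2, G=4, A=4.
A+T = 9, G+C = 6
Tm = 2(9) + 4(6) = 18 + 24 = 42°C

42°C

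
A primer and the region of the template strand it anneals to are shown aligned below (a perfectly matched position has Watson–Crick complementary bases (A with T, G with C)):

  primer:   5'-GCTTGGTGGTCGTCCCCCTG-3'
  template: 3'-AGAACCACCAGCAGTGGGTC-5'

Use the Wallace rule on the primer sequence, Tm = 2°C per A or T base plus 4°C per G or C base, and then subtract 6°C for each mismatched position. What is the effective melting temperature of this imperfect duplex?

50°C

Primer base counts: A=0, T=6, G=7, C=7 → A+T=6, G+C=14
Perfect-match Tm = 2(6) + 4(14) = 12 + 56 = 68°C
Mismatches (positions where the bases are not complementary): 3 (at positions 1, 15, 19)
Effective Tm = 68 − 3×6 = 68 − 18 = 50°C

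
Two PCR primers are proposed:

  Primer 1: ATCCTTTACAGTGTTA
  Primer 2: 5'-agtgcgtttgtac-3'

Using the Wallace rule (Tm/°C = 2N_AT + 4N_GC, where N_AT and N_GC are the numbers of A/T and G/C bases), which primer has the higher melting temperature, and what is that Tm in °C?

Primer 1, 42°C

Primer 1: A+T=11, G+C=5 → Tm = 2(11)+4(5) = 42°C
Primer 2: A+T=7, G+C=6 → Tm = 2(7)+4(6) = 38°C
42°C vs 38°C → primer 1 is higher.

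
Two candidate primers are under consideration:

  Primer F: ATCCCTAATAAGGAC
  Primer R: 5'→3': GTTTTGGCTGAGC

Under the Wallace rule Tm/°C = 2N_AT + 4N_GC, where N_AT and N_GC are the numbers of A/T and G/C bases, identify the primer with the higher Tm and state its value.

Primer F, 42°C

Primer F: A+T=9, G+C=6 → Tm = 2(9)+4(6) = 42°C
Primer R: A+T=6, G+C=7 → Tm = 2(6)+4(7) = 40°C
42°C vs 40°C → primer F is higher.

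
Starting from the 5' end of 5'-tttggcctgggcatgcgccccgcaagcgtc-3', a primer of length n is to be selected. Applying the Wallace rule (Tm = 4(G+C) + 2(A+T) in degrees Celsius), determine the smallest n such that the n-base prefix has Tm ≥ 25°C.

First 8 bases: TTTGGCCT → Tm = 24°C (< 25°C)
First 9 bases: TTTGGCCTG → Tm = 28°C (≥ 25°C)
Since every base adds ≥2°C, Tm only increases with n, so the threshold is first crossed at n = 9.

n = 9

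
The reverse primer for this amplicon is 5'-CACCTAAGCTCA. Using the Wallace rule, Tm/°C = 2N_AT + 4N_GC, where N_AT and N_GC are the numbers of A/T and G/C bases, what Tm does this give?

Scanning the sequence gives T=2, A=4, G=1, C=5.
AT pairs contribute 6, GC pairs contribute 6.
Tm = 2(6) + 4(6) = 12 + 24 = 36°C

36°C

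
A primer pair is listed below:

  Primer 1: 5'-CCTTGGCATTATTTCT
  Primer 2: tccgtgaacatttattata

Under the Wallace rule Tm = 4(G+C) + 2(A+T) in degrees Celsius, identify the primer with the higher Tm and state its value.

Primer 2, 48°C

Primer 1: A+T=10, G+C=6 → Tm = 2(10)+4(6) = 44°C
Primer 2: A+T=14, G+C=5 → Tm = 2(14)+4(5) = 48°C
44°C vs 48°C → primer 2 is higher.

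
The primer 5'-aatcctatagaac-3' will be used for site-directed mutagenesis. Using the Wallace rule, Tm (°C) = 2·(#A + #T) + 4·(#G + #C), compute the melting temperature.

34°C

Base counts: G=1, C=3, A=6, T=3
A+T = 9, G+C = 4
Tm = 2×9 + 4×4 = 34°C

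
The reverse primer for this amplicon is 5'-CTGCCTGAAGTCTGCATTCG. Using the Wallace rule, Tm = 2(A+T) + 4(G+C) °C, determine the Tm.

Scanning the sequence gives A=3, G=5, C=6, T=6.
So N_AT = 9 and N_GC = 11.
Tm = 4·11 + 2·9 = 44 + 18 = 62°C

62°C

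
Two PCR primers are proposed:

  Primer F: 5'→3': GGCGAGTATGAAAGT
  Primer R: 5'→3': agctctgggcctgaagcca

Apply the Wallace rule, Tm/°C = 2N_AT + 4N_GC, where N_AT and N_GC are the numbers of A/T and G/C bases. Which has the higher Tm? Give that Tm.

Primer F: A+T=8, G+C=7 → Tm = 2(8)+4(7) = 44°C
Primer R: A+T=7, G+C=12 → Tm = 2(7)+4(12) = 62°C
44°C vs 62°C → primer R is higher.

Primer R, 62°C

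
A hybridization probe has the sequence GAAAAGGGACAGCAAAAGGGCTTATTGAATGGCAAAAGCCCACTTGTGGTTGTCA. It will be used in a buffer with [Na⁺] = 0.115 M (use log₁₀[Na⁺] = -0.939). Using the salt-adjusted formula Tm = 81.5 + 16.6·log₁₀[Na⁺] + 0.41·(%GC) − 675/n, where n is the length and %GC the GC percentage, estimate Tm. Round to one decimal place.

72.3°C

Length n = 55. Scanning the sequence gives C=9, T=11, A=19, G=16.
G+C = 25, so %GC = 25/55 × 100 = 45.455%
Salt term: 16.6 × (-0.939) = -15.587
GC term: 0.41 × 45.455 = 18.637; length term: −675/55 = −12.273
Tm = 81.5 + (-15.587) + 18.637 − 12.273 = 72.277 → 72.3°C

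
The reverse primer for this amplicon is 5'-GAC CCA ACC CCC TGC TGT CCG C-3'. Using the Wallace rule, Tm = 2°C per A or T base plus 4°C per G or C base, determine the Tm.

76°C

Counting bases: T=3, A=3, G=4, C=12
So N_AT = 6 and N_GC = 16.
Tm = 4·16 + 2·6 = 64 + 12 = 76°C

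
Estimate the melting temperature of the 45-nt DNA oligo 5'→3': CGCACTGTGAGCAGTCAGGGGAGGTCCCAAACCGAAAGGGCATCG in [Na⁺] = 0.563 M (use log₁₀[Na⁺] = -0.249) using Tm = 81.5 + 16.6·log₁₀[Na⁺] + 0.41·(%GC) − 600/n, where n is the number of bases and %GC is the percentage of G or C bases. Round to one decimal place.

Length n = 45. Base counts: C=12, G=16, A=12, T=5
G+C = 28, so %GC = 28/45 × 100 = 62.222%
Salt term: 16.6 × (-0.249) = -4.133
GC term: 0.41 × 62.222 = 25.511; length term: −600/45 = −13.333
Tm = 81.5 + (-4.133) + 25.511 − 13.333 = 89.545 → 89.5°C

89.5°C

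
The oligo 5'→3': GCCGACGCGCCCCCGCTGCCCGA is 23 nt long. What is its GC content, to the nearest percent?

87%

Base counts: T=1, A=2, G=7, C=13
G+C = 7 + 13 = 20 out of 23 bases
%GC = 20/23 × 100 = 86.96% ≈ 87%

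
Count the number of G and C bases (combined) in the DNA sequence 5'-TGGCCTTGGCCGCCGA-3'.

Counting bases: T=3, A=1, G=6, C=6
Total G or C: 6 + 6 = 12

12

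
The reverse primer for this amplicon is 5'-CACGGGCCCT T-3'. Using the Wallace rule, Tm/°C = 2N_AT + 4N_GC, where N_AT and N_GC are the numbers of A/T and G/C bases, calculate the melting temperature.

38°C

Counting bases: C=5, G=3, A=1, T=2
A+T = 3, G+C = 8
Tm = 2×3 + 4×8 = 38°C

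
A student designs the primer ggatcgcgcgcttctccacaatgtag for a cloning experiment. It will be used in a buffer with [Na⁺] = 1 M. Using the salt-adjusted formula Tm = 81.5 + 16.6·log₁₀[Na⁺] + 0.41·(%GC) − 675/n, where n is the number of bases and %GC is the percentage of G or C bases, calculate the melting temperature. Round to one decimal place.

Length n = 26. Counting bases: T=6, G=7, A=5, C=8
G+C = 15, so %GC = 15/26 × 100 = 57.692%
Salt term: 16.6 × (0) = 0
GC term: 0.41 × 57.692 = 23.654; length term: −675/26 = −25.962
Tm = 81.5 + (0) + 23.654 − 25.962 = 79.192 → 79.2°C

79.2°C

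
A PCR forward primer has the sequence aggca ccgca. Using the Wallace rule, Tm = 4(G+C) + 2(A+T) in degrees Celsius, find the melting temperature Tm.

34°C

G=3, T=0, C=4, A=3
AT pairs contribute 3, GC pairs contribute 7.
Tm = 2(3) + 4(7) = 6 + 28 = 34°C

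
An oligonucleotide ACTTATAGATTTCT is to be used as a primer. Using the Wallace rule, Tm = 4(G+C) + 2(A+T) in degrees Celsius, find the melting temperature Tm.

C=2, T=7, A=4, G=1
So N_AT = 11 and N_GC = 3.
Tm = 2(11) + 4(3) = 22 + 12 = 34°C

34°C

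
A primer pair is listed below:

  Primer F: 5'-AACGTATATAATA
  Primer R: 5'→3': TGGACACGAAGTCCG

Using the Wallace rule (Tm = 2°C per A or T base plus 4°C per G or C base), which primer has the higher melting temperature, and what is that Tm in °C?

Primer R, 48°C

Primer F: A+T=11, G+C=2 → Tm = 2(11)+4(2) = 30°C
Primer R: A+T=6, G+C=9 → Tm = 2(6)+4(9) = 48°C
30°C vs 48°C → primer R is higher.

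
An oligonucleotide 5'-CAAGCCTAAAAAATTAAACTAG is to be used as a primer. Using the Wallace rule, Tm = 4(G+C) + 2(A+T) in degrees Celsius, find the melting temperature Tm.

56°C

Counting bases: C=4, T=4, G=2, A=12
A+T = 16, G+C = 6
Tm = 2(16) + 4(6) = 32 + 24 = 56°C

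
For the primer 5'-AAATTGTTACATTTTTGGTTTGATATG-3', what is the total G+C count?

6

Scanning the sequence gives T=14, A=7, G=5, C=1.
G+C = 5 + 1 = 6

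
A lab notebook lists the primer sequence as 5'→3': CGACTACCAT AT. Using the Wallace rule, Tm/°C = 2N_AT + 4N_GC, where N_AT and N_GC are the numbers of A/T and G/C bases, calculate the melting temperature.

C=4, G=1, T=3, A=4
So N_AT = 7 and N_GC = 5.
Tm = 2×7 + 4×5 = 34°C

34°C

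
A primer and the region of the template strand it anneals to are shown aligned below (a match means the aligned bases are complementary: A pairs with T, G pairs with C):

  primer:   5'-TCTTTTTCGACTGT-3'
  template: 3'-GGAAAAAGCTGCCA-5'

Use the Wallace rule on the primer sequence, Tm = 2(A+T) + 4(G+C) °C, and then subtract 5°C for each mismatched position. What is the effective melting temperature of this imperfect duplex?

Primer base counts: A=1, T=8, G=2, C=3 → A+T=9, G+C=5
Perfect-match Tm = 2(9) + 4(5) = 18 + 20 = 38°C
Mismatches (positions where the bases are not complementary): 2 (at positions 1, 12)
Effective Tm = 38 − 2×5 = 38 − 10 = 28°C

28°C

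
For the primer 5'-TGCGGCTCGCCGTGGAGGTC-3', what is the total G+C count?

15

Scanning the sequence gives G=9, A=1, C=6, T=4.
G+C = 9 + 6 = 15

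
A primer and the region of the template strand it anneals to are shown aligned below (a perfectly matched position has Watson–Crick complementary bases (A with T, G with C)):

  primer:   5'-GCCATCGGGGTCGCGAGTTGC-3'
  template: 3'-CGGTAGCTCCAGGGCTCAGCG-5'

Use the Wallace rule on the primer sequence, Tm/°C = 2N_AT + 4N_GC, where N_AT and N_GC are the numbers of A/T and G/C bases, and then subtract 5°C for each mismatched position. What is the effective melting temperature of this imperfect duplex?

Primer base counts: A=2, T=4, G=9, C=6 → A+T=6, G+C=15
Perfect-match Tm = 2(6) + 4(15) = 12 + 60 = 72°C
Mismatches (positions where the bases are not complementary): 3 (at positions 8, 13, 19)
Effective Tm = 72 − 3×5 = 72 − 15 = 57°C

57°C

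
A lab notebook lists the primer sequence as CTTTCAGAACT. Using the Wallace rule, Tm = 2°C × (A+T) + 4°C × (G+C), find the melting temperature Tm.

30°C

T=4, G=1, A=3, C=3
So N_AT = 7 and N_GC = 4.
Tm = 2×7 + 4×4 = 30°C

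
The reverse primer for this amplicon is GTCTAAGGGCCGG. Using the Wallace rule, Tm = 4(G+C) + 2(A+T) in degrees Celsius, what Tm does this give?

44°C

Counting bases: T=2, G=6, C=3, A=2
AT pairs contribute 4, GC pairs contribute 9.
Tm = 2(4) + 4(9) = 8 + 36 = 44°C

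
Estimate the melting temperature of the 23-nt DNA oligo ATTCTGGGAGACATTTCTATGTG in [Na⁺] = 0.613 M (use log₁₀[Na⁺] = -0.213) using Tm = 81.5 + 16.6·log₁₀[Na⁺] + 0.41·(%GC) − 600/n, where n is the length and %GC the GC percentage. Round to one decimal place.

67.9°C

Length n = 23. G=6, T=9, C=3, A=5
G+C = 9, so %GC = 9/23 × 100 = 39.13%
Salt term: 16.6 × (-0.213) = -3.536
GC term: 0.41 × 39.13 = 16.043; length term: −600/23 = −26.087
Tm = 81.5 + (-3.536) + 16.043 − 26.087 = 67.92 → 67.9°C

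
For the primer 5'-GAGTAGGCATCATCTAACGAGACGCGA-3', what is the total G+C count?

14

Base counts: C=6, A=9, G=8, T=4
G+C = 8 + 6 = 14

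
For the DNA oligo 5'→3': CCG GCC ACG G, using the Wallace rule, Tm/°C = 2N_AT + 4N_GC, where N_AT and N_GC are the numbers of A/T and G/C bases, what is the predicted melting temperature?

Scanning the sequence gives C=5, G=4, A=1, T=0.
AT pairs contribute 1, GC pairs contribute 9.
Tm = 4·9 + 2·1 = 36 + 2 = 38°C

38°C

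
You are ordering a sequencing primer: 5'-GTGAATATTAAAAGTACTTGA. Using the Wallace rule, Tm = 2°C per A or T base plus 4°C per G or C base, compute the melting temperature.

Counting bases: T=7, C=1, G=4, A=9
AT pairs contribute 16, GC pairs contribute 5.
Tm = 2(16) + 4(5) = 32 + 20 = 52°C

52°C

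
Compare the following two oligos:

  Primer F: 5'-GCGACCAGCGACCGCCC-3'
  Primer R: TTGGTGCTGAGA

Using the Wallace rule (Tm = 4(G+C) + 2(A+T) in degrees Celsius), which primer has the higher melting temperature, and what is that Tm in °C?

Primer F, 62°C

Primer F: A+T=3, G+C=14 → Tm = 2(3)+4(14) = 62°C
Primer R: A+T=6, G+C=6 → Tm = 2(6)+4(6) = 36°C
62°C vs 36°C → primer F is higher.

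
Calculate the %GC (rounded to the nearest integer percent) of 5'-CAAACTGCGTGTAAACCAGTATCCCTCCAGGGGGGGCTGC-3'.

Base counts: A=9, G=12, T=7, C=12
G+C = 12 + 12 = 24 out of 40 bases
%GC = 24/40 × 100 = 60% ≈ 60%

60%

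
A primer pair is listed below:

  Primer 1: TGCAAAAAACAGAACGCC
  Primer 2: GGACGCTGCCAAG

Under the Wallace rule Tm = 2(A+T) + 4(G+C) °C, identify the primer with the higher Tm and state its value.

Primer 1: A+T=10, G+C=8 → Tm = 2(10)+4(8) = 52°C
Primer 2: A+T=4, G+C=9 → Tm = 2(4)+4(9) = 44°C
52°C vs 44°C → primer 1 is higher.

Primer 1, 52°C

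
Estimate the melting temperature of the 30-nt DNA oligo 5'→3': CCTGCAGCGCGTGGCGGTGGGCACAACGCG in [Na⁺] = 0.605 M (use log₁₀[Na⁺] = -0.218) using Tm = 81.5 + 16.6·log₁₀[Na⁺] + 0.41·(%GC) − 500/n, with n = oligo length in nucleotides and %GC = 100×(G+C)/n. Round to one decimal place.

92.6°C

Length n = 30. Counting bases: T=3, C=10, A=4, G=13
G+C = 23, so %GC = 23/30 × 100 = 76.667%
Salt term: 16.6 × (-0.218) = -3.619
GC term: 0.41 × 76.667 = 31.433; length term: −500/30 = −16.667
Tm = 81.5 + (-3.619) + 31.433 − 16.667 = 92.647 → 92.6°C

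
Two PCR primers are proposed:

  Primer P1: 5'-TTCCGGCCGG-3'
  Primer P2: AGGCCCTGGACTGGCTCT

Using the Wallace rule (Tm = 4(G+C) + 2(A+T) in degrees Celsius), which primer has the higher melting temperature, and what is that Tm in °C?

Primer P2, 60°C

Primer P1: A+T=2, G+C=8 → Tm = 2(2)+4(8) = 36°C
Primer P2: A+T=6, G+C=12 → Tm = 2(6)+4(12) = 60°C
36°C vs 60°C → primer P2 is higher.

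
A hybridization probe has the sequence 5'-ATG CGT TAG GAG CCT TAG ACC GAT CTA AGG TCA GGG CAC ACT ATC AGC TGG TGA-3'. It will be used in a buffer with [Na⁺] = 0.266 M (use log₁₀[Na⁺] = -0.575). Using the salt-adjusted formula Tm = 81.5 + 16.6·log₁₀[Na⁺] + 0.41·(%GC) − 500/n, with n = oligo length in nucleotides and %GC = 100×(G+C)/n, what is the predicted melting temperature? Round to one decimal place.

84.0°C

Length n = 54. Base counts: G=16, A=14, C=12, T=12
G+C = 28, so %GC = 28/54 × 100 = 51.852%
Salt term: 16.6 × (-0.575) = -9.545
GC term: 0.41 × 51.852 = 21.259; length term: −500/54 = −9.259
Tm = 81.5 + (-9.545) + 21.259 − 9.259 = 83.955 → 84.0°C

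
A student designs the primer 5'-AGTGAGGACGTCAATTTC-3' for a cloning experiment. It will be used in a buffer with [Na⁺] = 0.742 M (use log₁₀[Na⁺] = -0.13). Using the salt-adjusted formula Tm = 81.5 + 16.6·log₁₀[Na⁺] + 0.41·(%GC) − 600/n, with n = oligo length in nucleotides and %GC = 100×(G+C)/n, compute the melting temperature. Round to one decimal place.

Length n = 18. Scanning the sequence gives G=5, T=5, A=5, C=3.
G+C = 8, so %GC = 8/18 × 100 = 44.444%
Salt term: 16.6 × (-0.13) = -2.158
GC term: 0.41 × 44.444 = 18.222; length term: −600/18 = −33.333
Tm = 81.5 + (-2.158) + 18.222 − 33.333 = 64.231 → 64.2°C

64.2°C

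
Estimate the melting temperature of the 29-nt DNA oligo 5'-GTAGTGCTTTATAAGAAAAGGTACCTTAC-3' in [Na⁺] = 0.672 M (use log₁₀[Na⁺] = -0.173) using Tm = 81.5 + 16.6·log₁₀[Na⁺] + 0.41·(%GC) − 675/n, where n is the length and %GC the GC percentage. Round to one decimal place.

69.5°C

Length n = 29. Scanning the sequence gives A=10, C=4, G=6, T=9.
G+C = 10, so %GC = 10/29 × 100 = 34.483%
Salt term: 16.6 × (-0.173) = -2.872
GC term: 0.41 × 34.483 = 14.138; length term: −675/29 = −23.276
Tm = 81.5 + (-2.872) + 14.138 − 23.276 = 69.49 → 69.5°C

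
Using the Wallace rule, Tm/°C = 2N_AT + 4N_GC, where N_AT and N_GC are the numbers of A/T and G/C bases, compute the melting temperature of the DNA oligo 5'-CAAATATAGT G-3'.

Base counts: A=5, T=3, G=2, C=1
AT pairs contribute 8, GC pairs contribute 3.
Tm = 2(8) + 4(3) = 16 + 12 = 28°C

28°C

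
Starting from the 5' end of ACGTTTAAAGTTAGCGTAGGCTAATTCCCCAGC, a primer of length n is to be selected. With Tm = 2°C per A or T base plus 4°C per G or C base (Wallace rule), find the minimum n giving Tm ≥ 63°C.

First 22 bases: ACGTTTAAAGTTAGCGTAGGCT → Tm = 62°C (< 63°C)
First 23 bases: ACGTTTAAAGTTAGCGTAGGCTA → Tm = 64°C (≥ 63°C)
Since every base adds ≥2°C, Tm only increases with n, so the threshold is first crossed at n = 23.

n = 23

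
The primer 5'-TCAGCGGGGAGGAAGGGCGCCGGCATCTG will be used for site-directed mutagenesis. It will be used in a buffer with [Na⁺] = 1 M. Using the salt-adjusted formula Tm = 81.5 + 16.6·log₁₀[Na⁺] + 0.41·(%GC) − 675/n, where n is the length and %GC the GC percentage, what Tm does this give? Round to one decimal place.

87.9°C

Length n = 29. Base counts: C=7, A=5, T=3, G=14
G+C = 21, so %GC = 21/29 × 100 = 72.414%
Salt term: 16.6 × (0) = 0
GC term: 0.41 × 72.414 = 29.69; length term: −675/29 = −23.276
Tm = 81.5 + (0) + 29.69 − 23.276 = 87.914 → 87.9°C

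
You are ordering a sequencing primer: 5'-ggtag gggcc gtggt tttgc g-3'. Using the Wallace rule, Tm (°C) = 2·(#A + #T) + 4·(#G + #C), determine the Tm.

T=6, A=1, G=11, C=3
AT pairs contribute 7, GC pairs contribute 14.
Tm = 2(7) + 4(14) = 14 + 56 = 70°C

70°C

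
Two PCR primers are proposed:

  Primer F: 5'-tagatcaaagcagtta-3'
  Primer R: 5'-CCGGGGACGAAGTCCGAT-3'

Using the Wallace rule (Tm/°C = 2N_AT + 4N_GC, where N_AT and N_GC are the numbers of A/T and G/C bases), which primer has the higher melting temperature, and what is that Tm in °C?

Primer R, 60°C

Primer F: A+T=11, G+C=5 → Tm = 2(11)+4(5) = 42°C
Primer R: A+T=6, G+C=12 → Tm = 2(6)+4(12) = 60°C
42°C vs 60°C → primer R is higher.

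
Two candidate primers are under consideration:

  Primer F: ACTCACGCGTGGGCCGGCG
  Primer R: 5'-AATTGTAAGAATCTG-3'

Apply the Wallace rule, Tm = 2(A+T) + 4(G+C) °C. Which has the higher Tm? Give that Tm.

Primer F: A+T=4, G+C=15 → Tm = 2(4)+4(15) = 68°C
Primer R: A+T=11, G+C=4 → Tm = 2(11)+4(4) = 38°C
68°C vs 38°C → primer F is higher.

Primer F, 68°C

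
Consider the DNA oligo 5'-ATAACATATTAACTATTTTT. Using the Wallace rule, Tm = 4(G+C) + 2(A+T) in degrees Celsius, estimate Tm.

44°C

Counting bases: C=2, G=0, T=10, A=8
So N_AT = 18 and N_GC = 2.
Tm = 2(18) + 4(2) = 36 + 8 = 44°C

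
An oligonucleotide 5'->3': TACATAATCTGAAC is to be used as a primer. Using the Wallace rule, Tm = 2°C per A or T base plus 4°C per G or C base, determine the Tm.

36°C

Base counts: G=1, A=6, C=3, T=4
A+T = 10, G+C = 4
Tm = 4·4 + 2·10 = 16 + 20 = 36°C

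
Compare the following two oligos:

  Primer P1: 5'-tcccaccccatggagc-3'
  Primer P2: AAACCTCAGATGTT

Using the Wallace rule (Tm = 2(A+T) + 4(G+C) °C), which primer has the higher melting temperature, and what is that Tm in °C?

Primer P1: A+T=5, G+C=11 → Tm = 2(5)+4(11) = 54°C
Primer P2: A+T=9, G+C=5 → Tm = 2(9)+4(5) = 38°C
54°C vs 38°C → primer P1 is higher.

Primer P1, 54°C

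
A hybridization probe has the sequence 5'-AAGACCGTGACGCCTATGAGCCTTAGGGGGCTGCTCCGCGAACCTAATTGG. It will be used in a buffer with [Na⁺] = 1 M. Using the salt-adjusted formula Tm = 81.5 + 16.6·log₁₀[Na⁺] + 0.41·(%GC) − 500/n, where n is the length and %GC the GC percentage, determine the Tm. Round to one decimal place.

95.8°C

Length n = 51. Base counts: A=11, T=10, C=14, G=16
G+C = 30, so %GC = 30/51 × 100 = 58.824%
Salt term: 16.6 × (0) = 0
GC term: 0.41 × 58.824 = 24.118; length term: −500/51 = −9.804
Tm = 81.5 + (0) + 24.118 − 9.804 = 95.814 → 95.8°C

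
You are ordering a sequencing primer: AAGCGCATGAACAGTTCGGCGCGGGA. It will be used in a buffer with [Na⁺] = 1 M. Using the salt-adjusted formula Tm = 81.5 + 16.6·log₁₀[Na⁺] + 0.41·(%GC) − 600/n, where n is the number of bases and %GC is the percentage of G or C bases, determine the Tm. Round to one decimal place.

Length n = 26. T=3, C=6, A=7, G=10
G+C = 16, so %GC = 16/26 × 100 = 61.538%
Salt term: 16.6 × (0) = 0
GC term: 0.41 × 61.538 = 25.231; length term: −600/26 = −23.077
Tm = 81.5 + (0) + 25.231 − 23.077 = 83.654 → 83.7°C

83.7°C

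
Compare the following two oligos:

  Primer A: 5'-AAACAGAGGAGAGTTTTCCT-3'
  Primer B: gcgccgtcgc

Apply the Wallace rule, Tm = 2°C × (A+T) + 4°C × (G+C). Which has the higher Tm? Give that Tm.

Primer A: A+T=12, G+C=8 → Tm = 2(12)+4(8) = 56°C
Primer B: A+T=1, G+C=9 → Tm = 2(1)+4(9) = 38°C
56°C vs 38°C → primer A is higher.

Primer A, 56°C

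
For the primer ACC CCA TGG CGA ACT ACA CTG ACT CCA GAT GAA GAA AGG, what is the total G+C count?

Counting bases: T=5, C=11, G=9, A=14
G+C = 9 + 11 = 20

20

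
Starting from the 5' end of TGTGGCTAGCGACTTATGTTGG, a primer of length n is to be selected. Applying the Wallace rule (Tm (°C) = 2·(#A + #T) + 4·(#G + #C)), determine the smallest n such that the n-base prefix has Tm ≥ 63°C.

First 21 bases: TGTGGCTAGCGACTTATGTTG → Tm = 62°C (< 63°C)
First 22 bases: TGTGGCTAGCGACTTATGTTGG → Tm = 66°C (≥ 63°C)
Since every base adds ≥2°C, Tm only increases with n, so the threshold is first crossed at n = 22.

n = 22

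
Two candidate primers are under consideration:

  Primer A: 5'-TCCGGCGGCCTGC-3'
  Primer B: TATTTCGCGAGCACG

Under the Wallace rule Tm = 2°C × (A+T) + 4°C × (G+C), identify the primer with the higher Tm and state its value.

Primer A: A+T=2, G+C=11 → Tm = 2(2)+4(11) = 48°C
Primer B: A+T=7, G+C=8 → Tm = 2(7)+4(8) = 46°C
48°C vs 46°C → primer A is higher.

Primer A, 48°C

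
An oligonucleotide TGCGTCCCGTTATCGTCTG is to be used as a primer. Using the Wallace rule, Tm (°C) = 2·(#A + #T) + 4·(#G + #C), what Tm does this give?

60°C

Base counts: A=1, C=6, T=7, G=5
A+T = 8, G+C = 11
Tm = 2(8) + 4(11) = 16 + 44 = 60°C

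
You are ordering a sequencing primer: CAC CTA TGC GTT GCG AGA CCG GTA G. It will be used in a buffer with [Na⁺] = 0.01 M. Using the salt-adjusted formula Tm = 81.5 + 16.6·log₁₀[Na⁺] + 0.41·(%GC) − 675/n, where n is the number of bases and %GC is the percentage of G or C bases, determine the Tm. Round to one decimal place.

45.9°C

Length n = 25. Base counts: A=5, C=7, T=5, G=8
G+C = 15, so %GC = 15/25 × 100 = 60%
Salt term: 16.6 × (-2) = -33.2
GC term: 0.41 × 60 = 24.6; length term: −675/25 = −27
Tm = 81.5 + (-33.2) + 24.6 − 27 = 45.9 → 45.9°C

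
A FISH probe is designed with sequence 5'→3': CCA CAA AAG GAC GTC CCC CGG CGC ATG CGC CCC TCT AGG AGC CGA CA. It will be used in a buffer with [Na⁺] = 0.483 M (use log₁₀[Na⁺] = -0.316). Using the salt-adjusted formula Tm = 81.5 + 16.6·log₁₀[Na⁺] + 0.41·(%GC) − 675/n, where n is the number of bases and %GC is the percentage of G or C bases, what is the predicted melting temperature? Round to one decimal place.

89.8°C

Length n = 47. Counting bases: A=11, C=20, T=4, G=12
G+C = 32, so %GC = 32/47 × 100 = 68.085%
Salt term: 16.6 × (-0.316) = -5.246
GC term: 0.41 × 68.085 = 27.915; length term: −675/47 = −14.362
Tm = 81.5 + (-5.246) + 27.915 − 14.362 = 89.807 → 89.8°C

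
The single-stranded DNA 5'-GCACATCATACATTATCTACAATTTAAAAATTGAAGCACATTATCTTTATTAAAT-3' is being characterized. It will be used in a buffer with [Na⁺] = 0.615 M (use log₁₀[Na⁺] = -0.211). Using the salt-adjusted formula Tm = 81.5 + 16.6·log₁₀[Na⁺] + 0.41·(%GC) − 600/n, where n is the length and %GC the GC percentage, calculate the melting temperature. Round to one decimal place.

Length n = 55. Counting bases: A=23, C=9, T=20, G=3
G+C = 12, so %GC = 12/55 × 100 = 21.818%
Salt term: 16.6 × (-0.211) = -3.503
GC term: 0.41 × 21.818 = 8.945; length term: −600/55 = −10.909
Tm = 81.5 + (-3.503) + 8.945 − 10.909 = 76.033 → 76.0°C

76.0°C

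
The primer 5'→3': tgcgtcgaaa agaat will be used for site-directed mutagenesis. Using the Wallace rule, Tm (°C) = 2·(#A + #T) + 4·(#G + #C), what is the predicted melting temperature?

42°C

Base counts: C=2, T=3, G=4, A=6
A+T = 9, G+C = 6
Tm = 2(9) + 4(6) = 18 + 24 = 42°C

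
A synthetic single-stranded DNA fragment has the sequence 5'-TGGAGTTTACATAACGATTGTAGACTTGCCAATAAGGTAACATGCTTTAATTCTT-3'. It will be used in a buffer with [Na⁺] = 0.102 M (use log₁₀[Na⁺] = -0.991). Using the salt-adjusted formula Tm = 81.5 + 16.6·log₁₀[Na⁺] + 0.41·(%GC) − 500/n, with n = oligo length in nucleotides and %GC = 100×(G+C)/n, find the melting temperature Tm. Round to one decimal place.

69.4°C

Length n = 55. Base counts: C=8, G=10, A=17, T=20
G+C = 18, so %GC = 18/55 × 100 = 32.727%
Salt term: 16.6 × (-0.991) = -16.451
GC term: 0.41 × 32.727 = 13.418; length term: −500/55 = −9.091
Tm = 81.5 + (-16.451) + 13.418 − 9.091 = 69.376 → 69.4°C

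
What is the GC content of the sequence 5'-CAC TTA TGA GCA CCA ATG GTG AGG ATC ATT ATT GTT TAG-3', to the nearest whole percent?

C=6, T=13, G=9, A=11
G+C = 9 + 6 = 15 out of 39 bases
%GC = 15/39 × 100 = 38.46% ≈ 38%

38%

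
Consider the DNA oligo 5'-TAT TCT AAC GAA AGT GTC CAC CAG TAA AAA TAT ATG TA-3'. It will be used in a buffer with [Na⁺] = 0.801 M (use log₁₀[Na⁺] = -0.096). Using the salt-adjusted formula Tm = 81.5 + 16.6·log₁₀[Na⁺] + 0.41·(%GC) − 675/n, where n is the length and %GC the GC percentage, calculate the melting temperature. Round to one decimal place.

74.0°C

Length n = 38. Scanning the sequence gives C=6, G=5, T=11, A=16.
G+C = 11, so %GC = 11/38 × 100 = 28.947%
Salt term: 16.6 × (-0.096) = -1.594
GC term: 0.41 × 28.947 = 11.868; length term: −675/38 = −17.763
Tm = 81.5 + (-1.594) + 11.868 − 17.763 = 74.011 → 74.0°C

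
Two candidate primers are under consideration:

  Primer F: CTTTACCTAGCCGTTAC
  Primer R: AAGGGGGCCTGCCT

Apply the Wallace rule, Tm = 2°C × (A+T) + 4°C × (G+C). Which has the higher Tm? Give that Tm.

Primer F, 50°C

Primer F: A+T=9, G+C=8 → Tm = 2(9)+4(8) = 50°C
Primer R: A+T=4, G+C=10 → Tm = 2(4)+4(10) = 48°C
50°C vs 48°C → primer F is higher.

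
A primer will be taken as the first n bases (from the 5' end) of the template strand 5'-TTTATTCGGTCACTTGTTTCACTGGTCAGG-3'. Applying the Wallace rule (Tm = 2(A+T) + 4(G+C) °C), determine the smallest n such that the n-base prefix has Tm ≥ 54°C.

n = 20

First 19 bases: TTTATTCGGTCACTTGTTT → Tm = 50°C (< 54°C)
First 20 bases: TTTATTCGGTCACTTGTTTC → Tm = 54°C (≥ 54°C)
Since every base adds ≥2°C, Tm only increases with n, so the threshold is first crossed at n = 20.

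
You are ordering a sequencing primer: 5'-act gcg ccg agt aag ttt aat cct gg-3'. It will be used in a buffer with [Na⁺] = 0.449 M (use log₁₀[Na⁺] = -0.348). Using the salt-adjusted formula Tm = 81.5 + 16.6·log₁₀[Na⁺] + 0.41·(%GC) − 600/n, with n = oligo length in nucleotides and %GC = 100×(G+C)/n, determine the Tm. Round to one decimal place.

73.1°C

Length n = 26. T=7, C=6, A=6, G=7
G+C = 13, so %GC = 13/26 × 100 = 50%
Salt term: 16.6 × (-0.348) = -5.777
GC term: 0.41 × 50 = 20.5; length term: −600/26 = −23.077
Tm = 81.5 + (-5.777) + 20.5 − 23.077 = 73.146 → 73.1°C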